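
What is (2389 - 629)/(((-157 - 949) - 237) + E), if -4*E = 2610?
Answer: -3520/3991 ≈ -0.88198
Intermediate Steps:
E = -1305/2 (E = -1/4*2610 = -1305/2 ≈ -652.50)
(2389 - 629)/(((-157 - 949) - 237) + E) = (2389 - 629)/(((-157 - 949) - 237) - 1305/2) = 1760/((-1106 - 237) - 1305/2) = 1760/(-1343 - 1305/2) = 1760/(-3991/2) = 1760*(-2/3991) = -3520/3991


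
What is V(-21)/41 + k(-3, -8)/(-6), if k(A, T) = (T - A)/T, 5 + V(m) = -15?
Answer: -1165/1968 ≈ -0.59197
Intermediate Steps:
V(m) = -20 (V(m) = -5 - 15 = -20)
k(A, T) = (T - A)/T
V(-21)/41 + k(-3, -8)/(-6) = -20/41 + ((-8 - 1*(-3))/(-8))/(-6) = -20*1/41 - (-8 + 3)/8*(-1/6) = -20/41 - 1/8*(-5)*(-1/6) = -20/41 + (5/8)*(-1/6) = -20/41 - 5/48 = -1165/1968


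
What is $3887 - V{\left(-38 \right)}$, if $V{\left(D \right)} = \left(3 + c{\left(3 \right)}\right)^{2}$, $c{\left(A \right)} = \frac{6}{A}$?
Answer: $3862$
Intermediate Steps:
$V{\left(D \right)} = 25$ ($V{\left(D \right)} = \left(3 + \frac{6}{3}\right)^{2} = \left(3 + 6 \cdot \frac{1}{3}\right)^{2} = \left(3 + 2\right)^{2} = 5^{2} = 25$)
$3887 - V{\left(-38 \right)} = 3887 - 25 = 3862$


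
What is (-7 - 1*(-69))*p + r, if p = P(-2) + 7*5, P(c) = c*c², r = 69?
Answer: 1743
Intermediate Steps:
P(c) = c³
p = 27 (p = (-2)³ + 7*5 = -8 + 35 = 27)
(-7 - 1*(-69))*p + r = (-7 - 1*(-69))*27 + 69 = (-7 + 69)*27 + 69 = 62*27 + 69 = 1674 + 69 = 1743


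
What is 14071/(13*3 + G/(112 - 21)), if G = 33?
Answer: 1280461/3582 ≈ 357.47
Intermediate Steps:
14071/(13*3 + G/(112 - 21)) = 14071/(13*3 + 33/(112 - 21)) = 14071/(39 + 33/91) = 14071/(3582/91) = 14071*(91/3582) = 1280461/3582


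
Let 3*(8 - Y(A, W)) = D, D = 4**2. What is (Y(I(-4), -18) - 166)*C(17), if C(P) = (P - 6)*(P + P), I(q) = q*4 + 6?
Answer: -183260/3 ≈ -61087.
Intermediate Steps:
I(q) = 6 + 4*q (I(q) = 4*q + 6 = 6 + 4*q)
D = 16
Y(A, W) = 8/3 (Y(A, W) = 8 - 1/3*16 = 8 - 16/3 = 8/3)
C(P) = 2*P*(-6 + P) (C(P) = (-6 + P)*(2*P) = 2*P*(-6 + P))
(Y(I(-4), -18) - 166)*C(17) = (8/3 - 166)*(2*17*(-6 + 17)) = -980*17*11/3 = -490/3*374 = -183260/3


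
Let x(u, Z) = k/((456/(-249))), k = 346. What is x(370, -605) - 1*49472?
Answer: -3774231/76 ≈ -49661.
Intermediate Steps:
x(u, Z) = -14359/76 (x(u, Z) = 346/((456/(-249))) = 346/((456*(-1/249))) = 346/(-152/83) = 346*(-83/152) = -14359/76)
x(370, -605) - 1*49472 = -14359/76 - 1*49472 = -14359/76 - 49472 = -3774231/76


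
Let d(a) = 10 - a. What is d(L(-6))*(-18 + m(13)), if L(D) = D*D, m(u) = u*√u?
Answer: 468 - 338*√13 ≈ -750.68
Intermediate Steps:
m(u) = u^(3/2)
L(D) = D²
d(L(-6))*(-18 + m(13)) = (10 - 1*(-6)²)*(-18 + 13^(3/2)) = (10 - 1*36)*(-18 + 13*√13) = (10 - 36)*(-18 + 13*√13) = -26*(-18 + 13*√13) = 468 - 338*√13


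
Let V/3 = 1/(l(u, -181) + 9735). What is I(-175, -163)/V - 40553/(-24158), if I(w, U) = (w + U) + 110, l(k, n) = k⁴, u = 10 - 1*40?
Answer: -1505039977327/24158 ≈ -6.2300e+7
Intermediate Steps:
u = -30 (u = 10 - 40 = -30)
I(w, U) = 110 + U + w (I(w, U) = (U + w) + 110 = 110 + U + w)
V = 1/273245 (V = 3/((-30)⁴ + 9735) = 3/(810000 + 9735) = 3/819735 = 3*(1/819735) = 1/273245 ≈ 3.6597e-6)
I(-175, -163)/V - 40553/(-24158) = (110 - 163 - 175)/(1/273245) - 40553/(-24158) = -228*273245 - 40553*(-1/24158) = -62299860 + 40553/24158 = -1505039977327/24158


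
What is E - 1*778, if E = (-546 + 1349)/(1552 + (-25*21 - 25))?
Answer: -778753/1002 ≈ -777.20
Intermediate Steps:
E = 803/1002 (E = 803/(1552 + (-525 - 25)) = 803/(1552 - 550) = 803/1002 ≈ 0.80140)
E - 1*778 = 803/1002 - 1*778 = 803/1002 - 778 = -778753/1002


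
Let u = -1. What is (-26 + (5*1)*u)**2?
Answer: 961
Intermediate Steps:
(-26 + (5*1)*u)**2 = (-26 + (5*1)*(-1))**2 = (-26 + 5*(-1))**2 = (-26 - 5)**2 = (-31)**2 = 961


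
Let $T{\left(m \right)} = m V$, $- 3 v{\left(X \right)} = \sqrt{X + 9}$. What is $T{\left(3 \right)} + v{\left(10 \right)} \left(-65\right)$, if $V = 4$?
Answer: $12 + \frac{65 \sqrt{19}}{3} \approx 106.44$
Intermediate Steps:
$v{\left(X \right)} = - \frac{\sqrt{9 + X}}{3}$ ($v{\left(X \right)} = - \frac{\sqrt{X + 9}}{3} = - \frac{\sqrt{9 + X}}{3}$)
$T{\left(m \right)} = 4 m$ ($T{\left(m \right)} = m 4 = 4 m$)
$T{\left(3 \right)} + v{\left(10 \right)} \left(-65\right) = 4 \cdot 3 + - \frac{\sqrt{9 + 10}}{3} \left(-65\right) = 12 + - \frac{\sqrt{19}}{3} \left(-65\right) = 12 + \frac{65 \sqrt{19}}{3}$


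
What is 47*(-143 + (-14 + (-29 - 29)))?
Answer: -10105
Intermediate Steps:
47*(-143 + (-14 + (-29 - 29))) = 47*(-143 + (-14 - 58)) = 47*(-143 - 72) = 47*(-215) = -10105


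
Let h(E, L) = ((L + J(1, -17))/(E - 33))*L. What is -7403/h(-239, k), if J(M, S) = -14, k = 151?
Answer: 2013616/20687 ≈ 97.337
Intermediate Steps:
h(E, L) = L*(-14 + L)/(-33 + E) (h(E, L) = ((L - 14)/(E - 33))*L = ((-14 + L)/(-33 + E))*L = L*(-14 + L)/(-33 + E))
-7403/h(-239, k) = -7403*(-33 - 239)/(151*(-14 + 151)) = -7403/(151*137/(-272)) = -7403/(151*(-1/272)*137) = -7403/(-20687/272) = -7403*(-272/20687) = 2013616/20687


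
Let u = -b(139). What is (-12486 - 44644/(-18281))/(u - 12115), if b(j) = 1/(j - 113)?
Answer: 5933509972/5758350471 ≈ 1.0304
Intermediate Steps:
b(j) = 1/(-113 + j)
u = -1/26 (u = -1/(-113 + 139) = -1/26 ≈ -0.038462)
(-12486 - 44644/(-18281))/(u - 12115) = (-12486 - 44644/(-18281))/(-1/26 - 12115) = (-12486 - 44644*(-1/18281))/(-314991/26) = (-12486 + 44644/18281)*(-26/314991) = -228211922/18281*(-26/314991) = 5933509972/5758350471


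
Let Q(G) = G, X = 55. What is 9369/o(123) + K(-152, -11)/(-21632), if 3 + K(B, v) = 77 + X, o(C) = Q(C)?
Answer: 67551447/886912 ≈ 76.165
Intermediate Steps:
o(C) = C
K(B, v) = 129 (K(B, v) = -3 + (77 + 55) = -3 + 132 = 129)
9369/o(123) + K(-152, -11)/(-21632) = 9369/123 + 129/(-21632) = 9369*(1/123) + 129*(-1/21632) = 3123/41 - 129/21632 = 67551447/886912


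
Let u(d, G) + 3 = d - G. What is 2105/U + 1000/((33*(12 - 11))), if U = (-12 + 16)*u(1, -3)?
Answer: 73465/132 ≈ 556.55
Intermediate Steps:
u(d, G) = -3 + d - G (u(d, G) = -3 + (d - G) = -3 + d - G)
U = 4 (U = (-12 + 16)*(-3 + 1 - 1*(-3)) = 4*(-3 + 1 + 3) = 4*1 = 4)
2105/U + 1000/((33*(12 - 11))) = 2105/4 + 1000/((33*(12 - 11))) = 2105*(¼) + 1000/((33*1)) = 2105/4 + 1000/33 = 73465/132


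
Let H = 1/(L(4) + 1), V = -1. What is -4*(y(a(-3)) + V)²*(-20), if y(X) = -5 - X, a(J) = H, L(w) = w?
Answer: 15376/5 ≈ 3075.2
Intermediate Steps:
H = ⅕ (H = 1/(4 + 1) = 1/5 = ⅕ ≈ 0.20000)
a(J) = ⅕
-4*(y(a(-3)) + V)²*(-20) = -4*((-5 - 1*⅕) - 1)²*(-20) = -4*((-5 - ⅕) - 1)²*(-20) = -4*(-26/5 - 1)²*(-20) = -4*(-31/5)²*(-20) = -4*961/25*(-20) = -3844/25*(-20) = 15376/5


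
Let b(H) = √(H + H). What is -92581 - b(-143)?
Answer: -92581 - I*√286 ≈ -92581.0 - 16.912*I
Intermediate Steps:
b(H) = √2*√H (b(H) = √(2*H) = √2*√H)
-92581 - b(-143) = -92581 - √2*√(-143) = -92581 - √2*I*√143 = -92581 - I*√286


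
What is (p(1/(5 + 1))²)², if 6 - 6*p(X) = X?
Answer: 1500625/1679616 ≈ 0.89343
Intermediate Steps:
p(X) = 1 - X/6
(p(1/(5 + 1))²)² = ((1 - 1/(6*(5 + 1)))²)² = ((1 - ⅙/6)²)² = ((1 - ⅙*⅙)²)² = ((1 - 1/36)²)² = ((35/36)²)² = (1225/1296)² = 1500625/1679616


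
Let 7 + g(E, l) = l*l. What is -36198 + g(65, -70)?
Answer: -31305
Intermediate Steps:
g(E, l) = -7 + l² (g(E, l) = -7 + l*l = -7 + l²)
-36198 + g(65, -70) = -36198 + (-7 + (-70)²) = -36198 + (-7 + 4900) = -36198 + 4893 = -31305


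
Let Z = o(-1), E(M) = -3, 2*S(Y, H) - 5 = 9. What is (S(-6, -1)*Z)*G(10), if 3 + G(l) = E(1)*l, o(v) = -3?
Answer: 693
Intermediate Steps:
S(Y, H) = 7 (S(Y, H) = 5/2 + (½)*9 = 5/2 + 9/2 = 7)
G(l) = -3 - 3*l
Z = -3
(S(-6, -1)*Z)*G(10) = (7*(-3))*(-3 - 3*10) = -21*(-3 - 30) = -21*(-33) = 693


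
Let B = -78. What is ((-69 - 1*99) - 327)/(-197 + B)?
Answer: 9/5 ≈ 1.8000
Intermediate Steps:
((-69 - 1*99) - 327)/(-197 + B) = ((-69 - 1*99) - 327)/(-197 - 78) = ((-69 - 99) - 327)/(-275) = -(-168 - 327)/275 = -1/275*(-495) = 9/5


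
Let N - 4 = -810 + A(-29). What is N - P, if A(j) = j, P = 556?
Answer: -1391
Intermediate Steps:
N = -835 (N = 4 + (-810 - 29) = 4 - 839 = -835)
N - P = -835 - 1*556 = -835 - 556 = -1391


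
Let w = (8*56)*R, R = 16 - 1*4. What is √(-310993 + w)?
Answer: I*√305617 ≈ 552.83*I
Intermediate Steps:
R = 12 (R = 16 - 4 = 12)
w = 5376 (w = (8*56)*12 = 448*12 = 5376)
√(-310993 + w) = √(-310993 + 5376) = √(-305617) = I*√305617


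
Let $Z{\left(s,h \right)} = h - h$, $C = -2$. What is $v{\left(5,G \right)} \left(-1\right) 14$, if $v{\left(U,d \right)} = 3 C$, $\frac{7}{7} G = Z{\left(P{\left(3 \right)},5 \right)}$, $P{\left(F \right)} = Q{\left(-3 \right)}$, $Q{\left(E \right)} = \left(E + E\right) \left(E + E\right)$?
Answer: $84$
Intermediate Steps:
$Q{\left(E \right)} = 4 E^{2}$ ($Q{\left(E \right)} = 2 E 2 E = 4 E^{2}$)
$P{\left(F \right)} = 36$ ($P{\left(F \right)} = 4 \left(-3\right)^{2} = 4 \cdot 9 = 36$)
$Z{\left(s,h \right)} = 0$
$G = 0$
$v{\left(U,d \right)} = -6$ ($v{\left(U,d \right)} = 3 \left(-2\right) = -6$)
$v{\left(5,G \right)} \left(-1\right) 14 = \left(-6\right) \left(-1\right) 14 = 6 \cdot 14 = 84$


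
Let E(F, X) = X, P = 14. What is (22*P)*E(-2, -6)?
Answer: -1848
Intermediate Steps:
(22*P)*E(-2, -6) = (22*14)*(-6) = 308*(-6) = -1848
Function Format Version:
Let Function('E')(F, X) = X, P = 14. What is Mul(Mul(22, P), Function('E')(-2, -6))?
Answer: -1848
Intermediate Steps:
Mul(Mul(22, P), Function('E')(-2, -6)) = Mul(Mul(22, 14), -6) = Mul(308, -6) = -1848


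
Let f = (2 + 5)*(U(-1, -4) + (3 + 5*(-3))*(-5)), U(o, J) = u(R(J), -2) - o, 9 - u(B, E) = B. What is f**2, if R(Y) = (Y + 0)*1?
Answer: 268324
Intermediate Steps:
R(Y) = Y (R(Y) = Y*1 = Y)
u(B, E) = 9 - B
U(o, J) = 9 - J - o (U(o, J) = (9 - J) - o = 9 - J - o)
f = 518 (f = (2 + 5)*((9 - 1*(-4) - 1*(-1)) + (3 + 5*(-3))*(-5)) = 7*((9 + 4 + 1) + (3 - 15)*(-5)) = 7*(14 - 12*(-5)) = 7*(14 + 60) = 7*74 = 518)
f**2 = 518**2 = 268324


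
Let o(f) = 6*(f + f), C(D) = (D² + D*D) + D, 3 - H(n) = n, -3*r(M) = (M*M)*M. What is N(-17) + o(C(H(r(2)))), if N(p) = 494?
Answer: 3998/3 ≈ 1332.7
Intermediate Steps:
r(M) = -M³/3 (r(M) = -M*M*M/3 = -M²*M/3 = -M³/3)
H(n) = 3 - n
C(D) = D + 2*D² (C(D) = (D² + D²) + D = 2*D² + D = D + 2*D²)
o(f) = 12*f (o(f) = 6*(2*f) = 12*f)
N(-17) + o(C(H(r(2)))) = 494 + 12*((3 - (-1)*2³/3)*(1 + 2*(3 - (-1)*2³/3))) = 494 + 12*((3 - (-1)*8/3)*(1 + 2*(3 - (-1)*8/3))) = 494 + 12*((3 - 1*(-8/3))*(1 + 2*(3 - 1*(-8/3)))) = 494 + 12*((3 + 8/3)*(1 + 2*(3 + 8/3))) = 494 + 12*(17*(1 + 2*(17/3))/3) = 494 + 12*(17*(1 + 34/3)/3) = 494 + 12*((17/3)*(37/3)) = 494 + 12*(629/9) = 494 + 2516/3 = 3998/3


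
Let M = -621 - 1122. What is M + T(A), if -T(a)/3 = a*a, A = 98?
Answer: -30555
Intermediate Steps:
M = -1743
T(a) = -3*a² (T(a) = -3*a*a = -3*a²)
M + T(A) = -1743 - 3*98² = -1743 - 3*9604 = -1743 - 28812 = -30555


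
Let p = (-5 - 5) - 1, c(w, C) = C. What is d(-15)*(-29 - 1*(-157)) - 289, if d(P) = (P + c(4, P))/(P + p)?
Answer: -1837/13 ≈ -141.31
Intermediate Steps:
p = -11 (p = -10 - 1 = -11)
d(P) = 2*P/(-11 + P) (d(P) = (P + P)/(P - 11) = (2*P)/(-11 + P) = 2*P/(-11 + P))
d(-15)*(-29 - 1*(-157)) - 289 = (2*(-15)/(-11 - 15))*(-29 - 1*(-157)) - 289 = (2*(-15)/(-26))*(-29 + 157) - 289 = (2*(-15)*(-1/26))*128 - 289 = (15/13)*128 - 289 = 1920/13 - 289 = -1837/13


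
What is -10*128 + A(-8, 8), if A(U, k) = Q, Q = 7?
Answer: -1273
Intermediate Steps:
A(U, k) = 7
-10*128 + A(-8, 8) = -10*128 + 7 = -1280 + 7 = -1273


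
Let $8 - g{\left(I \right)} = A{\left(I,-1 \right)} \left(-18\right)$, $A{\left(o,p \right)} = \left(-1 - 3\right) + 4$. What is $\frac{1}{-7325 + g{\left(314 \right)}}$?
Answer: $- \frac{1}{7317} \approx -0.00013667$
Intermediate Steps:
$A{\left(o,p \right)} = 0$ ($A{\left(o,p \right)} = -4 + 4 = 0$)
$g{\left(I \right)} = 8$ ($g{\left(I \right)} = 8 - 0 \left(-18\right) = 8 - 0 = 8 + 0 = 8$)
$\frac{1}{-7325 + g{\left(314 \right)}} = \frac{1}{-7325 + 8} = \frac{1}{-7317} = - \frac{1}{7317}$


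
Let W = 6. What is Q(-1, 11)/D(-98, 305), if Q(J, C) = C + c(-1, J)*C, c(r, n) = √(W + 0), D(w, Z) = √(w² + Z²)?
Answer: 11*√102629*(1 + √6)/102629 ≈ 0.11844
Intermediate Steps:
D(w, Z) = √(Z² + w²)
c(r, n) = √6 (c(r, n) = √(6 + 0) = √6)
Q(J, C) = C + C*√6 (Q(J, C) = C + √6*C = C + C*√6)
Q(-1, 11)/D(-98, 305) = (11*(1 + √6))/(√(305² + (-98)²)) = (11 + 11*√6)/(√(93025 + 9604)) = (11 + 11*√6)/(√102629) = (11 + 11*√6)*(√102629/102629) = √102629*(11 + 11*√6)/102629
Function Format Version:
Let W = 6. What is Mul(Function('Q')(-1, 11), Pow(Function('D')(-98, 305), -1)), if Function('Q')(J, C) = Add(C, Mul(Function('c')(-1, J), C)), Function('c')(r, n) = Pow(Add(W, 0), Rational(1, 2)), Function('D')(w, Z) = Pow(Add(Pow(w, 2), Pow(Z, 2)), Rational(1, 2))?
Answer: Mul(Rational(11, 102629), Pow(102629, Rational(1, 2)), Add(1, Pow(6, Rational(1, 2)))) ≈ 0.11844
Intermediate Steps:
Function('D')(w, Z) = Pow(Add(Pow(Z, 2), Pow(w, 2)), Rational(1, 2))
Function('c')(r, n) = Pow(6, Rational(1, 2)) (Function('c')(r, n) = Pow(Add(6, 0), Rational(1, 2)) = Pow(6, Rational(1, 2)))
Function('Q')(J, C) = Add(C, Mul(C, Pow(6, Rational(1, 2)))) (Function('Q')(J, C) = Add(C, Mul(Pow(6, Rational(1, 2)), C)) = Add(C, Mul(C, Pow(6, Rational(1, 2)))))
Mul(Function('Q')(-1, 11), Pow(Function('D')(-98, 305), -1)) = Mul(Mul(11, Add(1, Pow(6, Rational(1, 2)))), Pow(Pow(Add(Pow(305, 2), Pow(-98, 2)), Rational(1, 2)), -1)) = Mul(Add(11, Mul(11, Pow(6, Rational(1, 2)))), Pow(Pow(Add(93025, 9604), Rational(1, 2)), -1)) = Mul(Add(11, Mul(11, Pow(6, Rational(1, 2)))), Pow(Pow(102629, Rational(1, 2)), -1)) = Mul(Add(11, Mul(11, Pow(6, Rational(1, 2)))), Mul(Rational(1, 102629), Pow(102629, Rational(1, 2)))) = Mul(Rational(1, 102629), Pow(102629, Rational(1, 2)), Add(11, Mul(11, Pow(6, Rational(1, 2)))))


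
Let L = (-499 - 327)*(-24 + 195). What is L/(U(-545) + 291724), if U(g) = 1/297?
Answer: -41950062/86642029 ≈ -0.48418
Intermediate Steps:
U(g) = 1/297
L = -141246 (L = -826*171 = -141246)
L/(U(-545) + 291724) = -141246/(1/297 + 291724) = -141246/86642029/297 = -141246*297/86642029 = -41950062/86642029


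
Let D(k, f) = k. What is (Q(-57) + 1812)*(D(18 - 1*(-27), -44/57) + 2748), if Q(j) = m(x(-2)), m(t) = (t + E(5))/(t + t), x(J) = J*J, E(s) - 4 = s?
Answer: 40523637/8 ≈ 5.0655e+6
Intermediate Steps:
E(s) = 4 + s
x(J) = J²
m(t) = (9 + t)/(2*t) (m(t) = (t + (4 + 5))/(t + t) = (t + 9)/((2*t)) = (9 + t)*(1/(2*t)) = (9 + t)/(2*t))
Q(j) = 13/8 (Q(j) = (9 + (-2)²)/(2*((-2)²)) = (½)*(9 + 4)/4 = (½)*(¼)*13 = 13/8)
(Q(-57) + 1812)*(D(18 - 1*(-27), -44/57) + 2748) = (13/8 + 1812)*((18 - 1*(-27)) + 2748) = 14509*((18 + 27) + 2748)/8 = 14509*(45 + 2748)/8 = (14509/8)*2793 = 40523637/8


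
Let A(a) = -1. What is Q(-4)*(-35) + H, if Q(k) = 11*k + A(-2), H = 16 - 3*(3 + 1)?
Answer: 1579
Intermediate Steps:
H = 4 (H = 16 - 3*4 = 16 - 1*12 = 16 - 12 = 4)
Q(k) = -1 + 11*k (Q(k) = 11*k - 1 = -1 + 11*k)
Q(-4)*(-35) + H = (-1 + 11*(-4))*(-35) + 4 = (-1 - 44)*(-35) + 4 = -45*(-35) + 4 = 1575 + 4 = 1579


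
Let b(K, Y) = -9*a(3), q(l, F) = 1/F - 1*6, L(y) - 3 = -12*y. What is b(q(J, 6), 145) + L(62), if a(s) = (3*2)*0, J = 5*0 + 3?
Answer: -741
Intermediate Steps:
L(y) = 3 - 12*y
J = 3 (J = 0 + 3 = 3)
a(s) = 0 (a(s) = 6*0 = 0)
q(l, F) = -6 + 1/F (q(l, F) = 1/F - 6 = -6 + 1/F)
b(K, Y) = 0 (b(K, Y) = -9*0 = 0)
b(q(J, 6), 145) + L(62) = 0 + (3 - 12*62) = 0 + (3 - 744) = 0 - 741 = -741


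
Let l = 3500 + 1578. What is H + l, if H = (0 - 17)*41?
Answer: 4381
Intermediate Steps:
H = -697 (H = -17*41 = -697)
l = 5078
H + l = -697 + 5078 = 4381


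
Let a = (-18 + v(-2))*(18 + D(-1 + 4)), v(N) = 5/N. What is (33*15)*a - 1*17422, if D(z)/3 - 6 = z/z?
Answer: -826349/2 ≈ -4.1317e+5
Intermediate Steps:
D(z) = 21 (D(z) = 18 + 3*(z/z) = 18 + 3*1 = 18 + 3 = 21)
a = -1599/2 (a = (-18 + 5/(-2))*(18 + 21) = (-18 + 5*(-½))*39 = (-18 - 5/2)*39 = -41/2*39 = -1599/2 ≈ -799.50)
(33*15)*a - 1*17422 = (33*15)*(-1599/2) - 1*17422 = 495*(-1599/2) - 17422 = -791505/2 - 17422 = -826349/2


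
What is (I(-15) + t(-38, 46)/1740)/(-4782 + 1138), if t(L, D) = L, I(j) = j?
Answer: 13069/3170280 ≈ 0.0041223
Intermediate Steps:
(I(-15) + t(-38, 46)/1740)/(-4782 + 1138) = (-15 - 38/1740)/(-4782 + 1138) = (-15 - 38*1/1740)/(-3644) = (-15 - 19/870)*(-1/3644) = -13069/870*(-1/3644) = 13069/3170280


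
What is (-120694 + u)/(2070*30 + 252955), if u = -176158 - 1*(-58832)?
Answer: -47604/63011 ≈ -0.75549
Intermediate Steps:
u = -117326 (u = -176158 + 58832 = -117326)
(-120694 + u)/(2070*30 + 252955) = (-120694 - 117326)/(2070*30 + 252955) = -238020/(62100 + 252955) = -238020/315055 = -238020*1/315055 = -47604/63011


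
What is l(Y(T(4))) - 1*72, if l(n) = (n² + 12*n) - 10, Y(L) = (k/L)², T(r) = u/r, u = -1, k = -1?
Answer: 366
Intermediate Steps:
T(r) = -1/r
Y(L) = L⁻² (Y(L) = (-1/L)² = L⁻²)
l(n) = -10 + n² + 12*n
l(Y(T(4))) - 1*72 = (-10 + ((-1/4)⁻²)² + 12/(-1/4)²) - 1*72 = (-10 + ((-1*¼)⁻²)² + 12/(-1*¼)²) - 72 = (-10 + ((-¼)⁻²)² + 12/(-¼)²) - 72 = (-10 + 16² + 12*16) - 72 = (-10 + 256 + 192) - 72 = 438 - 72 = 366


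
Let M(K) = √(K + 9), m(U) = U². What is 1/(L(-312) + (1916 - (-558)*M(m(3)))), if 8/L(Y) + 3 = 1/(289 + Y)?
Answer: -292985/297607897 + 1025325*√2/1190431588 ≈ 0.00023360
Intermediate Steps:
L(Y) = 8/(-3 + 1/(289 + Y))
M(K) = √(9 + K)
1/(L(-312) + (1916 - (-558)*M(m(3)))) = 1/(8*(-289 - 1*(-312))/(866 + 3*(-312)) + (1916 - (-558)*√(9 + 3²))) = 1/(8*(-289 + 312)/(866 - 936) + (1916 - (-558)*√(9 + 9))) = 1/(8*23/(-70) + (1916 - (-558)*√18)) = 1/(8*(-1/70)*23 + (1916 - (-558)*3*√2)) = 1/(-92/35 + (1916 - (-1674)*√2)) = 1/(-92/35 + (1916 + 1674*√2)) = 1/(66968/35 + 1674*√2)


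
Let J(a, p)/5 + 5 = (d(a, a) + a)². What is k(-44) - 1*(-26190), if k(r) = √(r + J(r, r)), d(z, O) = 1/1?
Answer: 26190 + 2*√2294 ≈ 26286.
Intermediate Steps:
d(z, O) = 1
J(a, p) = -25 + 5*(1 + a)²
k(r) = √(-25 + r + 5*(1 + r)²) (k(r) = √(r + (-25 + 5*(1 + r)²)) = √(-25 + r + 5*(1 + r)²))
k(-44) - 1*(-26190) = √(-25 - 44 + 5*(1 - 44)²) - 1*(-26190) = √(-25 - 44 + 5*(-43)²) + 26190 = √(-25 - 44 + 5*1849) + 26190 = √(-25 - 44 + 9245) + 26190 = √9176 + 26190 = 2*√2294 + 26190 = 26190 + 2*√2294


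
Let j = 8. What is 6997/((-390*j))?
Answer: -6997/3120 ≈ -2.2426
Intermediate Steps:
6997/((-390*j)) = 6997/((-390*8)) = 6997/(-3120) = 6997*(-1/3120) = -6997/3120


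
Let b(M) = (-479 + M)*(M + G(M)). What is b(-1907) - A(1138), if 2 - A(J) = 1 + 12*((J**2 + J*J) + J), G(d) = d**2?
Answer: -8641399701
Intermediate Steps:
A(J) = 1 - 24*J**2 - 12*J (A(J) = 2 - (1 + 12*((J**2 + J*J) + J)) = 2 - (1 + 12*((J**2 + J**2) + J)) = 2 - (1 + 12*(2*J**2 + J)) = 2 - (1 + 12*(J + 2*J**2)) = 2 - (1 + (12*J + 24*J**2)) = 2 - (1 + 12*J + 24*J**2) = 2 + (-1 - 24*J**2 - 12*J) = 1 - 24*J**2 - 12*J)
b(M) = (-479 + M)*(M + M**2)
b(-1907) - A(1138) = -1907*(-479 + (-1907)**2 - 478*(-1907)) - (1 - 24*1138**2 - 12*1138) = -1907*(-479 + 3636649 + 911546) - (1 - 24*1295044 - 13656) = -1907*4547716 - (1 - 31081056 - 13656) = -8672494412 - 1*(-31094711) = -8672494412 + 31094711 = -8641399701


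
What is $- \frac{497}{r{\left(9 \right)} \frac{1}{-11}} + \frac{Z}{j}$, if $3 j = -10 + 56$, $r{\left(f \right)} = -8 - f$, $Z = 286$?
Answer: $- \frac{118448}{391} \approx -302.94$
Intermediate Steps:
$j = \frac{46}{3}$ ($j = \frac{-10 + 56}{3} = \frac{1}{3} \cdot 46 = \frac{46}{3} \approx 15.333$)
$- \frac{497}{r{\left(9 \right)} \frac{1}{-11}} + \frac{Z}{j} = - \frac{497}{\left(-8 - 9\right) \frac{1}{-11}} + \frac{286}{\frac{46}{3}} = - \frac{497}{\left(-8 - 9\right) \left(- \frac{1}{11}\right)} + 286 \cdot \frac{3}{46} = - \frac{497}{\left(-17\right) \left(- \frac{1}{11}\right)} + \frac{429}{23} = - \frac{497}{\frac{17}{11}} + \frac{429}{23} = \left(-497\right) \frac{11}{17} + \frac{429}{23} = - \frac{5467}{17} + \frac{429}{23} = - \frac{118448}{391}$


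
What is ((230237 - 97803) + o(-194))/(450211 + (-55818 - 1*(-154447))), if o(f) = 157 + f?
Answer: 132397/548840 ≈ 0.24123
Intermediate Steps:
((230237 - 97803) + o(-194))/(450211 + (-55818 - 1*(-154447))) = ((230237 - 97803) + (157 - 194))/(450211 + (-55818 - 1*(-154447))) = (132434 - 37)/(450211 + (-55818 + 154447)) = 132397/(450211 + 98629) = 132397/548840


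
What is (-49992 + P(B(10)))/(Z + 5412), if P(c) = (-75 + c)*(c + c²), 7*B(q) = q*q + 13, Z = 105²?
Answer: -7577992/1879297 ≈ -4.0324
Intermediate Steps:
Z = 11025
B(q) = 13/7 + q²/7 (B(q) = (q*q + 13)/7 = (q² + 13)/7 = (13 + q²)/7 = 13/7 + q²/7)
(-49992 + P(B(10)))/(Z + 5412) = (-49992 + (13/7 + (⅐)*10²)*(-75 + (13/7 + (⅐)*10²)² - 74*(13/7 + (⅐)*10²)))/(11025 + 5412) = (-49992 + (13/7 + (⅐)*100)*(-75 + (13/7 + (⅐)*100)² - 74*(13/7 + (⅐)*100)))/16437 = (-49992 + (13/7 + 100/7)*(-75 + (13/7 + 100/7)² - 74*(13/7 + 100/7)))*(1/16437) = (-49992 + 113*(-75 + (113/7)² - 74*113/7)/7)*(1/16437) = (-49992 + 113*(-75 + 12769/49 - 8362/7)/7)*(1/16437) = (-49992 + (113/7)*(-49440/49))*(1/16437) = (-49992 - 5586720/343)*(1/16437) = -22733976/343*1/16437 = -7577992/1879297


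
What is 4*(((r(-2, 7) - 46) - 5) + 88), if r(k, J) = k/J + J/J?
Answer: 1056/7 ≈ 150.86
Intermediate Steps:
r(k, J) = 1 + k/J (r(k, J) = k/J + 1 = 1 + k/J)
4*(((r(-2, 7) - 46) - 5) + 88) = 4*((((7 - 2)/7 - 46) - 5) + 88) = 4*((((1/7)*5 - 46) - 5) + 88) = 4*(((5/7 - 46) - 5) + 88) = 4*((-317/7 - 5) + 88) = 4*(-352/7 + 88) = 4*(264/7) = 1056/7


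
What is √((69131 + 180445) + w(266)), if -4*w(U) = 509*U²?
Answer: 5*I*√350165 ≈ 2958.7*I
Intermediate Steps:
w(U) = -509*U²/4
√((69131 + 180445) + w(266)) = √((69131 + 180445) - 509/4*266²) = √(249576 - 509/4*70756) = √(249576 - 9003701) = √(-8754125) = 5*I*√350165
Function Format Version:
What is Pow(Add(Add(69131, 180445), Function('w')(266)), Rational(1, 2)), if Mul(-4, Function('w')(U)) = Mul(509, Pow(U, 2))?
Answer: Mul(5, I, Pow(350165, Rational(1, 2))) ≈ Mul(2958.7, I)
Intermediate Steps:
Function('w')(U) = Mul(Rational(-509, 4), Pow(U, 2)) (Function('w')(U) = Mul(Rational(-1, 4), Mul(509, Pow(U, 2))) = Mul(Rational(-509, 4), Pow(U, 2)))
Pow(Add(Add(69131, 180445), Function('w')(266)), Rational(1, 2)) = Pow(Add(Add(69131, 180445), Mul(Rational(-509, 4), Pow(266, 2))), Rational(1, 2)) = Pow(Add(249576, Mul(Rational(-509, 4), 70756)), Rational(1, 2)) = Pow(Add(249576, -9003701), Rational(1, 2)) = Pow(-8754125, Rational(1, 2)) = Mul(5, I, Pow(350165, Rational(1, 2)))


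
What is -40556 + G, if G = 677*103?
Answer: 29175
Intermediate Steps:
G = 69731
-40556 + G = -40556 + 69731 = 29175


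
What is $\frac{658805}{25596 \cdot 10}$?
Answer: $\frac{131761}{51192} \approx 2.5739$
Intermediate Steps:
$\frac{658805}{25596 \cdot 10} = \frac{658805}{255960} = 658805 \cdot \frac{1}{255960} = \frac{131761}{51192}$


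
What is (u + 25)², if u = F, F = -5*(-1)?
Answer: 900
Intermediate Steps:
F = 5
u = 5
(u + 25)² = (5 + 25)² = 30² = 900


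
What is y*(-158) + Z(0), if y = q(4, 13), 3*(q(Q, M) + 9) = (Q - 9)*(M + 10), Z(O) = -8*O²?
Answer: 22436/3 ≈ 7478.7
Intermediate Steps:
q(Q, M) = -9 + (-9 + Q)*(10 + M)/3 (q(Q, M) = -9 + ((Q - 9)*(M + 10))/3 = -9 + ((-9 + Q)*(10 + M))/3 = -9 + (-9 + Q)*(10 + M)/3)
y = -142/3 (y = -39 - 3*13 + (10/3)*4 + (⅓)*13*4 = -39 - 39 + 40/3 + 52/3 = -142/3 ≈ -47.333)
y*(-158) + Z(0) = -142/3*(-158) - 8*0² = 22436/3 - 8*0 = 22436/3 + 0 = 22436/3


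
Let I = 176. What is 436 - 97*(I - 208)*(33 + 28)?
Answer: 189780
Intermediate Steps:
436 - 97*(I - 208)*(33 + 28) = 436 - 97*(176 - 208)*(33 + 28) = 436 - (-3104)*61 = 436 - 97*(-1952) = 436 + 189344 = 189780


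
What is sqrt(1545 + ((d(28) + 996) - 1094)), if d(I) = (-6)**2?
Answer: sqrt(1483) ≈ 38.510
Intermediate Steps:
d(I) = 36
sqrt(1545 + ((d(28) + 996) - 1094)) = sqrt(1545 + ((36 + 996) - 1094)) = sqrt(1545 + (1032 - 1094)) = sqrt(1545 - 62) = sqrt(1483)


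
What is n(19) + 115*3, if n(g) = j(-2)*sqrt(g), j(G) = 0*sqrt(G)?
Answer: 345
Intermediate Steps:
j(G) = 0
n(g) = 0 (n(g) = 0*sqrt(g) = 0)
n(19) + 115*3 = 0 + 115*3 = 0 + 345 = 345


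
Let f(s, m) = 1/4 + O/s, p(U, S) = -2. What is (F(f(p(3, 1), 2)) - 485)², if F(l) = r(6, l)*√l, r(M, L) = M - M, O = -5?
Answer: 235225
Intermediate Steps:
r(M, L) = 0
f(s, m) = ¼ - 5/s (f(s, m) = 1/4 - 5/s = 1*(¼) - 5/s = ¼ - 5/s)
F(l) = 0 (F(l) = 0*√l = 0)
(F(f(p(3, 1), 2)) - 485)² = (0 - 485)² = (-485)² = 235225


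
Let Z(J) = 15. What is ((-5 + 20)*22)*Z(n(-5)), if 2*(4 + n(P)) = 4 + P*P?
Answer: 4950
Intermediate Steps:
n(P) = -2 + P**2/2 (n(P) = -4 + (4 + P*P)/2 = -4 + (4 + P**2)/2 = -4 + (2 + P**2/2) = -2 + P**2/2)
((-5 + 20)*22)*Z(n(-5)) = ((-5 + 20)*22)*15 = (15*22)*15 = 330*15 = 4950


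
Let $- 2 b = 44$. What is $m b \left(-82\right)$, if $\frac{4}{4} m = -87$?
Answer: $-156948$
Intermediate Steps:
$b = -22$ ($b = \left(- \frac{1}{2}\right) 44 = -22$)
$m = -87$
$m b \left(-82\right) = \left(-87\right) \left(-22\right) \left(-82\right) = 1914 \left(-82\right) = -156948$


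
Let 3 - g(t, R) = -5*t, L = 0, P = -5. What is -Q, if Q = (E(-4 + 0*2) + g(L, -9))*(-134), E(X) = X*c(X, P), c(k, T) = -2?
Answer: 1474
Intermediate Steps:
g(t, R) = 3 + 5*t (g(t, R) = 3 - (-5)*t = 3 + 5*t)
E(X) = -2*X (E(X) = X*(-2) = -2*X)
Q = -1474 (Q = (-2*(-4 + 0*2) + (3 + 5*0))*(-134) = (-2*(-4 + 0) + (3 + 0))*(-134) = (-2*(-4) + 3)*(-134) = (8 + 3)*(-134) = 11*(-134) = -1474)
-Q = -1*(-1474) = 1474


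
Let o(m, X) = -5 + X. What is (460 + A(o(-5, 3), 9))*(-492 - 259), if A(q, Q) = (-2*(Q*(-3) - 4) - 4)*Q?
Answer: -737482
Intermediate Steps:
A(q, Q) = Q*(4 + 6*Q) (A(q, Q) = (-2*(-3*Q - 4) - 4)*Q = (-2*(-4 - 3*Q) - 4)*Q = ((8 + 6*Q) - 4)*Q = (4 + 6*Q)*Q = Q*(4 + 6*Q))
(460 + A(o(-5, 3), 9))*(-492 - 259) = (460 + 2*9*(2 + 3*9))*(-492 - 259) = (460 + 2*9*(2 + 27))*(-751) = (460 + 2*9*29)*(-751) = (460 + 522)*(-751) = 982*(-751) = -737482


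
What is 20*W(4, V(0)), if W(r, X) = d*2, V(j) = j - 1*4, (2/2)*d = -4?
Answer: -160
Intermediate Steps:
d = -4
V(j) = -4 + j (V(j) = j - 4 = -4 + j)
W(r, X) = -8 (W(r, X) = -4*2 = -8)
20*W(4, V(0)) = 20*(-8) = -160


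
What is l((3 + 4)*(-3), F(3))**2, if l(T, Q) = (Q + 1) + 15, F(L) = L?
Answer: 361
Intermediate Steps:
l(T, Q) = 16 + Q (l(T, Q) = (1 + Q) + 15 = 16 + Q)
l((3 + 4)*(-3), F(3))**2 = (16 + 3)**2 = 19**2 = 361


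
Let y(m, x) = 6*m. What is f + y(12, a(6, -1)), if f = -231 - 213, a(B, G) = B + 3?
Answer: -372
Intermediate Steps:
a(B, G) = 3 + B
f = -444
f + y(12, a(6, -1)) = -444 + 6*12 = -444 + 72 = -372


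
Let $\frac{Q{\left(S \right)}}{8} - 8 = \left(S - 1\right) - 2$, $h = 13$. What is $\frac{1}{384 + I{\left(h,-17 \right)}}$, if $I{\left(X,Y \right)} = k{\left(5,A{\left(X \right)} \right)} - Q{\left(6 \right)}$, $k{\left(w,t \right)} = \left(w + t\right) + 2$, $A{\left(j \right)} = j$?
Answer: $\frac{1}{316} \approx 0.0031646$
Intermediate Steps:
$Q{\left(S \right)} = 40 + 8 S$ ($Q{\left(S \right)} = 64 + 8 \left(\left(S - 1\right) - 2\right) = 64 + 8 \left(\left(-1 + S\right) - 2\right) = 64 + 8 \left(-3 + S\right) = 64 + \left(-24 + 8 S\right) = 40 + 8 S$)
$k{\left(w,t \right)} = 2 + t + w$ ($k{\left(w,t \right)} = \left(t + w\right) + 2 = 2 + t + w$)
$I{\left(X,Y \right)} = -81 + X$ ($I{\left(X,Y \right)} = \left(2 + X + 5\right) - \left(40 + 8 \cdot 6\right) = \left(7 + X\right) - \left(40 + 48\right) = \left(7 + X\right) - 88 = -81 + X$)
$\frac{1}{384 + I{\left(h,-17 \right)}} = \frac{1}{384 + \left(-81 + 13\right)} = \frac{1}{384 - 68} = \frac{1}{316}$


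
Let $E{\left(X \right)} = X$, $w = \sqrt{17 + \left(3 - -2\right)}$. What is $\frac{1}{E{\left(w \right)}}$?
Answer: $\frac{\sqrt{22}}{22} \approx 0.2132$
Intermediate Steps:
$w = \sqrt{22}$ ($w = \sqrt{17 + \left(3 + 2\right)} = \sqrt{17 + 5} = \sqrt{22} \approx 4.6904$)
$\frac{1}{E{\left(w \right)}} = \frac{1}{\sqrt{22}} = \frac{\sqrt{22}}{22}$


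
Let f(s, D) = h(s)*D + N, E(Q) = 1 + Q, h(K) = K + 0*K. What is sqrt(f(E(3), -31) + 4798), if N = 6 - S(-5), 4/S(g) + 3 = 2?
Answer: 2*sqrt(1171) ≈ 68.440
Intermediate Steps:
S(g) = -4 (S(g) = 4/(-3 + 2) = 4/(-1) = 4*(-1) = -4)
h(K) = K (h(K) = K + 0 = K)
N = 10 (N = 6 - 1*(-4) = 6 + 4 = 10)
f(s, D) = 10 + D*s (f(s, D) = s*D + 10 = D*s + 10 = 10 + D*s)
sqrt(f(E(3), -31) + 4798) = sqrt((10 - 31*(1 + 3)) + 4798) = sqrt((10 - 31*4) + 4798) = sqrt((10 - 124) + 4798) = sqrt(-114 + 4798) = sqrt(4684) = 2*sqrt(1171)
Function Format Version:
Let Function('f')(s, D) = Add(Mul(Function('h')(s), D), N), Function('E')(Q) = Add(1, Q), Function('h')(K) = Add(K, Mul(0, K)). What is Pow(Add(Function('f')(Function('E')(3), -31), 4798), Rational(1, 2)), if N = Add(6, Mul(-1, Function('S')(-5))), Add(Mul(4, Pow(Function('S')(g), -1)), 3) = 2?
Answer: Mul(2, Pow(1171, Rational(1, 2))) ≈ 68.440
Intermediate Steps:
Function('S')(g) = -4 (Function('S')(g) = Mul(4, Pow(Add(-3, 2), -1)) = Mul(4, Pow(-1, -1)) = Mul(4, -1) = -4)
Function('h')(K) = K (Function('h')(K) = Add(K, 0) = K)
N = 10 (N = Add(6, Mul(-1, -4)) = Add(6, 4) = 10)
Function('f')(s, D) = Add(10, Mul(D, s)) (Function('f')(s, D) = Add(Mul(s, D), 10) = Add(Mul(D, s), 10) = Add(10, Mul(D, s)))
Pow(Add(Function('f')(Function('E')(3), -31), 4798), Rational(1, 2)) = Pow(Add(Add(10, Mul(-31, Add(1, 3))), 4798), Rational(1, 2)) = Pow(Add(Add(10, Mul(-31, 4)), 4798), Rational(1, 2)) = Pow(Add(Add(10, -124), 4798), Rational(1, 2)) = Pow(Add(-114, 4798), Rational(1, 2)) = Pow(4684, Rational(1, 2)) = Mul(2, Pow(1171, Rational(1, 2)))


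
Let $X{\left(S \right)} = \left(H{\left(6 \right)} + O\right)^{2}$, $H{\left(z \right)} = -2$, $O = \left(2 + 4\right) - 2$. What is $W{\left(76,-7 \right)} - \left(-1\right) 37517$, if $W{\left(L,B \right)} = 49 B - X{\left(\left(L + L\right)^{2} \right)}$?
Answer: $37170$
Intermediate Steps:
$O = 4$ ($O = 6 - 2 = 4$)
$X{\left(S \right)} = 4$ ($X{\left(S \right)} = \left(-2 + 4\right)^{2} = 2^{2} = 4$)
$W{\left(L,B \right)} = -4 + 49 B$ ($W{\left(L,B \right)} = 49 B - 4 = -4 + 49 B$)
$W{\left(76,-7 \right)} - \left(-1\right) 37517 = \left(-4 + 49 \left(-7\right)\right) - \left(-1\right) 37517 = \left(-4 - 343\right) - -37517 = -347 + 37517 = 37170$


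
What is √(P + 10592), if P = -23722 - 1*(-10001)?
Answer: I*√3129 ≈ 55.937*I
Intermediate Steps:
P = -13721 (P = -23722 + 10001 = -13721)
√(P + 10592) = √(-13721 + 10592) = √(-3129) = I*√3129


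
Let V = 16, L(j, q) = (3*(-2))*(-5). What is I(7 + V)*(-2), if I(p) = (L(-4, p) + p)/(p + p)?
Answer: -53/23 ≈ -2.3043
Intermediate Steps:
L(j, q) = 30 (L(j, q) = -6*(-5) = 30)
I(p) = (30 + p)/(2*p) (I(p) = (30 + p)/(p + p) = (30 + p)/((2*p)) = (30 + p)*(1/(2*p)) = (30 + p)/(2*p))
I(7 + V)*(-2) = ((30 + (7 + 16))/(2*(7 + 16)))*(-2) = ((1/2)*(30 + 23)/23)*(-2) = ((1/2)*(1/23)*53)*(-2) = (53/46)*(-2) = -53/23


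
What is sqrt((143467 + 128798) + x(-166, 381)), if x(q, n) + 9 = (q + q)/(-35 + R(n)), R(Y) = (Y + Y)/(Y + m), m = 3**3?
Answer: 4*sqrt(86376548127)/2253 ≈ 521.79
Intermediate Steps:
m = 27
R(Y) = 2*Y/(27 + Y) (R(Y) = (Y + Y)/(Y + 27) = (2*Y)/(27 + Y) = 2*Y/(27 + Y))
x(q, n) = -9 + 2*q/(-35 + 2*n/(27 + n)) (x(q, n) = -9 + (q + q)/(-35 + 2*n/(27 + n)) = -9 + (2*q)/(-35 + 2*n/(27 + n)) = -9 + 2*q/(-35 + 2*n/(27 + n)))
sqrt((143467 + 128798) + x(-166, 381)) = sqrt((143467 + 128798) + (-18*381 + (27 + 381)*(315 + 2*(-166)))/(3*(-315 - 11*381))) = sqrt(272265 + (-6858 + 408*(315 - 332))/(3*(-315 - 4191))) = sqrt(272265 + (1/3)*(-6858 + 408*(-17))/(-4506)) = sqrt(272265 + (1/3)*(-1/4506)*(-6858 - 6936)) = sqrt(272265 + (1/3)*(-1/4506)*(-13794)) = sqrt(272265 + 2299/2253) = sqrt(613415344/2253) = 4*sqrt(86376548127)/2253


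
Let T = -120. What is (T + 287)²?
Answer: 27889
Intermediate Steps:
(T + 287)² = (-120 + 287)² = 167² = 27889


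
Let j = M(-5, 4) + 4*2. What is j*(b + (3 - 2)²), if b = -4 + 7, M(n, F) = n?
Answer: 12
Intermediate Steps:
b = 3
j = 3 (j = -5 + 4*2 = -5 + 8 = 3)
j*(b + (3 - 2)²) = 3*(3 + (3 - 2)²) = 3*(3 + 1²) = 3*(3 + 1) = 3*4 = 12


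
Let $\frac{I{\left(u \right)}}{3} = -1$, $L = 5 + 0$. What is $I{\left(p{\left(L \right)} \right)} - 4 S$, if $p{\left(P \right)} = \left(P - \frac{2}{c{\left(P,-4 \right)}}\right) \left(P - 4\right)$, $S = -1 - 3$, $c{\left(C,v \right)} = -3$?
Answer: $13$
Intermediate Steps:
$S = -4$
$L = 5$
$p{\left(P \right)} = \left(-4 + P\right) \left(\frac{2}{3} + P\right)$ ($p{\left(P \right)} = \left(P - \frac{2}{-3}\right) \left(P - 4\right) = \left(P - - \frac{2}{3}\right) \left(-4 + P\right) = \left(P + \frac{2}{3}\right) \left(-4 + P\right) = \left(\frac{2}{3} + P\right) \left(-4 + P\right) = \left(-4 + P\right) \left(\frac{2}{3} + P\right)$)
$I{\left(u \right)} = -3$ ($I{\left(u \right)} = 3 \left(-1\right) = -3$)
$I{\left(p{\left(L \right)} \right)} - 4 S = -3 - -16 = -3 + 16 = 13$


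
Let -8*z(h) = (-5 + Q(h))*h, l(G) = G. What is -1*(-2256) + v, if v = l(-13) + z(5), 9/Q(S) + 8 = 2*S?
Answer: 35893/16 ≈ 2243.3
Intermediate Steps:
Q(S) = 9/(-8 + 2*S)
z(h) = -h*(-5 + 9/(2*(-4 + h)))/8 (z(h) = -(-5 + 9/(2*(-4 + h)))*h/8 = -h*(-5 + 9/(2*(-4 + h)))/8)
v = -203/16 (v = -13 + (1/16)*5*(-49 + 10*5)/(-4 + 5) = -13 + (1/16)*5*(-49 + 50)/1 = -13 + (1/16)*5*1*1 = -13 + 5/16 = -203/16 ≈ -12.688)
-1*(-2256) + v = -1*(-2256) - 203/16 = 2256 - 203/16 = 35893/16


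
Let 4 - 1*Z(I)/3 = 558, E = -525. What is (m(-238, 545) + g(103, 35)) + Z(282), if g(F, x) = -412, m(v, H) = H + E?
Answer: -2054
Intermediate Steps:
m(v, H) = -525 + H (m(v, H) = H - 525 = -525 + H)
Z(I) = -1662 (Z(I) = 12 - 3*558 = 12 - 1674 = -1662)
(m(-238, 545) + g(103, 35)) + Z(282) = ((-525 + 545) - 412) - 1662 = (20 - 412) - 1662 = -392 - 1662 = -2054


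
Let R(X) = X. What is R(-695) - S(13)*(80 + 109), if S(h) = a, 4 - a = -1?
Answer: -1640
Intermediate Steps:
a = 5 (a = 4 - 1*(-1) = 4 + 1 = 5)
S(h) = 5
R(-695) - S(13)*(80 + 109) = -695 - 5*(80 + 109) = -695 - 5*189 = -695 - 1*945 = -695 - 945 = -1640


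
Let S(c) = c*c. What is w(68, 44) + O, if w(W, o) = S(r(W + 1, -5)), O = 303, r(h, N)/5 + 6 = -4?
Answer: 2803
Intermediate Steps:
r(h, N) = -50 (r(h, N) = -30 + 5*(-4) = -30 - 20 = -50)
S(c) = c²
w(W, o) = 2500 (w(W, o) = (-50)² = 2500)
w(68, 44) + O = 2500 + 303 = 2803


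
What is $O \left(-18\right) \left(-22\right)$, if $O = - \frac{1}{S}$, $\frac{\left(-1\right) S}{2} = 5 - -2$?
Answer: $\frac{198}{7} \approx 28.286$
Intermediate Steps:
$S = -14$ ($S = - 2 \left(5 - -2\right) = - 2 \left(5 + 2\right) = \left(-2\right) 7 = -14$)
$O = \frac{1}{14}$ ($O = - \frac{1}{-14} = \left(-1\right) \left(- \frac{1}{14}\right) = \frac{1}{14} \approx 0.071429$)
$O \left(-18\right) \left(-22\right) = \frac{1}{14} \left(-18\right) \left(-22\right) = \left(- \frac{9}{7}\right) \left(-22\right) = \frac{198}{7}$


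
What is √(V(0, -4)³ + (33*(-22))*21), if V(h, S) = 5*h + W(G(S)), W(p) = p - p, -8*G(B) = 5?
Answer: 33*I*√14 ≈ 123.47*I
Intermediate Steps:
G(B) = -5/8 (G(B) = -⅛*5 = -5/8)
W(p) = 0
V(h, S) = 5*h (V(h, S) = 5*h + 0 = 5*h)
√(V(0, -4)³ + (33*(-22))*21) = √((5*0)³ + (33*(-22))*21) = √(0³ - 726*21) = √(0 - 15246) = √(-15246) = 33*I*√14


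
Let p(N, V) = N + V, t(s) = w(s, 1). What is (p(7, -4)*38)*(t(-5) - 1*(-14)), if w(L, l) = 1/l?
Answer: 1710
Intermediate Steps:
t(s) = 1 (t(s) = 1/1 = 1)
(p(7, -4)*38)*(t(-5) - 1*(-14)) = ((7 - 4)*38)*(1 - 1*(-14)) = (3*38)*(1 + 14) = 114*15 = 1710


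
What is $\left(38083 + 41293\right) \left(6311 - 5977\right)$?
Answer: $26511584$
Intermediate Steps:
$\left(38083 + 41293\right) \left(6311 - 5977\right) = 79376 \cdot 334 = 26511584$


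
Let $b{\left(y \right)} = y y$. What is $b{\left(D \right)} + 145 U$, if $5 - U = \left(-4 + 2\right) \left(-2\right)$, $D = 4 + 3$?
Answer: $194$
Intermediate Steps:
$D = 7$
$U = 1$ ($U = 5 - \left(-4 + 2\right) \left(-2\right) = 5 - \left(-2\right) \left(-2\right) = 5 - 4 = 1$)
$b{\left(y \right)} = y^{2}$
$b{\left(D \right)} + 145 U = 7^{2} + 145 \cdot 1 = 49 + 145 = 194$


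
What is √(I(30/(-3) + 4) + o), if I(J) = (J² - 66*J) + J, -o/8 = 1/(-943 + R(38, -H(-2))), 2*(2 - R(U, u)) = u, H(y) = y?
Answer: 5*√3780246/471 ≈ 20.640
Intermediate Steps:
R(U, u) = 2 - u/2
o = 4/471 (o = -8/(-943 + (2 - (-1)*(-2)/2)) = -8/(-943 + (2 - ½*2)) = -8/(-943 + (2 - 1)) = -8/(-943 + 1) = -8/(-942) = -8*(-1/942) = 4/471 ≈ 0.0084926)
I(J) = J² - 65*J
√(I(30/(-3) + 4) + o) = √((30/(-3) + 4)*(-65 + (30/(-3) + 4)) + 4/471) = √((30*(-⅓) + 4)*(-65 + (30*(-⅓) + 4)) + 4/471) = √((-10 + 4)*(-65 + (-10 + 4)) + 4/471) = √(-6*(-65 - 6) + 4/471) = √(-6*(-71) + 4/471) = √(426 + 4/471) = √(200650/471) = 5*√3780246/471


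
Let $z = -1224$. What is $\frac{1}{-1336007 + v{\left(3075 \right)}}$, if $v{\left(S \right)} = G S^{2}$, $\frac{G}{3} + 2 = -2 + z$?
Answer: $- \frac{1}{34835858507} \approx -2.8706 \cdot 10^{-11}$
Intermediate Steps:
$G = -3684$ ($G = -6 + 3 \left(-2 - 1224\right) = -6 + 3 \left(-1226\right) = -6 - 3678 = -3684$)
$v{\left(S \right)} = - 3684 S^{2}$
$\frac{1}{-1336007 + v{\left(3075 \right)}} = \frac{1}{-1336007 - 3684 \cdot 3075^{2}} = \frac{1}{-1336007 - 34834522500} = \frac{1}{-34835858507} = - \frac{1}{34835858507}$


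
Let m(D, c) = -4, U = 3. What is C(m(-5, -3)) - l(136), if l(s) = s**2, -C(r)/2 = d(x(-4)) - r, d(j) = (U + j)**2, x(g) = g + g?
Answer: -18554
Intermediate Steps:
x(g) = 2*g
d(j) = (3 + j)**2
C(r) = -50 + 2*r (C(r) = -2*((3 + 2*(-4))**2 - r) = -2*((3 - 8)**2 - r) = -2*((-5)**2 - r) = -2*(25 - r) = -50 + 2*r)
C(m(-5, -3)) - l(136) = (-50 + 2*(-4)) - 1*136**2 = (-50 - 8) - 1*18496 = -58 - 18496 = -18554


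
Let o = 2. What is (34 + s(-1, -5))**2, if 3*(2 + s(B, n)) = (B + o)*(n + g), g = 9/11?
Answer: 1020100/1089 ≈ 936.73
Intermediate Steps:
g = 9/11 (g = 9*(1/11) = 9/11 ≈ 0.81818)
s(B, n) = -2 + (2 + B)*(9/11 + n)/3 (s(B, n) = -2 + ((B + 2)*(n + 9/11))/3 = -2 + ((2 + B)*(9/11 + n))/3 = -2 + (2 + B)*(9/11 + n)/3)
(34 + s(-1, -5))**2 = (34 + (-16/11 + (2/3)*(-5) + (3/11)*(-1) + (1/3)*(-1)*(-5)))**2 = (34 + (-16/11 - 10/3 - 3/11 + 5/3))**2 = (34 - 112/33)**2 = (1010/33)**2 = 1020100/1089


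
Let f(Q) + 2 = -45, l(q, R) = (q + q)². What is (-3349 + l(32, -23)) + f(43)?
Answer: 700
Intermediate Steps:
l(q, R) = 4*q² (l(q, R) = (2*q)² = 4*q²)
f(Q) = -47 (f(Q) = -2 - 45 = -47)
(-3349 + l(32, -23)) + f(43) = (-3349 + 4*32²) - 47 = (-3349 + 4*1024) - 47 = (-3349 + 4096) - 47 = 747 - 47 = 700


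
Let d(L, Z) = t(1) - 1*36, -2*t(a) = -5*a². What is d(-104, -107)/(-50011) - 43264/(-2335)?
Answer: 4327508253/233551370 ≈ 18.529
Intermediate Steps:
t(a) = 5*a²/2 (t(a) = -(-5)*a²/2 = 5*a²/2)
d(L, Z) = -67/2 (d(L, Z) = (5/2)*1² - 1*36 = (5/2)*1 - 36 = 5/2 - 36 = -67/2)
d(-104, -107)/(-50011) - 43264/(-2335) = -67/2/(-50011) - 43264/(-2335) = -67/2*(-1/50011) - 43264*(-1/2335) = 67/100022 + 43264/2335 = 4327508253/233551370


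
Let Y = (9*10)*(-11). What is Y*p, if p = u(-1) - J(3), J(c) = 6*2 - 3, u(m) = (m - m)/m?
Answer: 8910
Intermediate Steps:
u(m) = 0 (u(m) = 0/m = 0)
J(c) = 9 (J(c) = 12 - 3 = 9)
Y = -990 (Y = 90*(-11) = -990)
p = -9 (p = 0 - 1*9 = 0 - 9 = -9)
Y*p = -990*(-9) = 8910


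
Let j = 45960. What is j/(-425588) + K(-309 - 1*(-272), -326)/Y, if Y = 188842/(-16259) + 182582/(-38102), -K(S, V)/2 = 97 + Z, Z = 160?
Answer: 16881246027520732/540702032902467 ≈ 31.221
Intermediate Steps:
K(S, V) = -514 (K(S, V) = -2*(97 + 160) = -2*257 = -514)
Y = -5081929311/309750209 (Y = 188842*(-1/16259) + 182582*(-1/38102) = -188842/16259 - 91291/19051 = -5081929311/309750209 ≈ -16.407)
j/(-425588) + K(-309 - 1*(-272), -326)/Y = 45960/(-425588) - 514/(-5081929311/309750209) = 45960*(-1/425588) - 514*(-309750209/5081929311) = -11490/106397 + 159211607426/5081929311 = 16881246027520732/540702032902467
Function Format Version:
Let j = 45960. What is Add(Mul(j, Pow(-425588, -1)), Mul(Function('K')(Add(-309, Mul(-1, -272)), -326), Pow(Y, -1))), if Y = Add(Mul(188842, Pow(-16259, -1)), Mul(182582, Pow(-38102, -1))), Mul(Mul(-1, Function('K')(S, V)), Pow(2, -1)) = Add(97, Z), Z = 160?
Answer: Rational(16881246027520732, 540702032902467) ≈ 31.221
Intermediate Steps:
Function('K')(S, V) = -514 (Function('K')(S, V) = Mul(-2, Add(97, 160)) = Mul(-2, 257) = -514)
Y = Rational(-5081929311, 309750209) (Y = Add(Mul(188842, Rational(-1, 16259)), Mul(182582, Rational(-1, 38102))) = Add(Rational(-188842, 16259), Rational(-91291, 19051)) = Rational(-5081929311, 309750209) ≈ -16.407)
Add(Mul(j, Pow(-425588, -1)), Mul(Function('K')(Add(-309, Mul(-1, -272)), -326), Pow(Y, -1))) = Add(Mul(45960, Pow(-425588, -1)), Mul(-514, Pow(Rational(-5081929311, 309750209), -1))) = Add(Mul(45960, Rational(-1, 425588)), Mul(-514, Rational(-309750209, 5081929311))) = Add(Rational(-11490, 106397), Rational(159211607426, 5081929311)) = Rational(16881246027520732, 540702032902467)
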